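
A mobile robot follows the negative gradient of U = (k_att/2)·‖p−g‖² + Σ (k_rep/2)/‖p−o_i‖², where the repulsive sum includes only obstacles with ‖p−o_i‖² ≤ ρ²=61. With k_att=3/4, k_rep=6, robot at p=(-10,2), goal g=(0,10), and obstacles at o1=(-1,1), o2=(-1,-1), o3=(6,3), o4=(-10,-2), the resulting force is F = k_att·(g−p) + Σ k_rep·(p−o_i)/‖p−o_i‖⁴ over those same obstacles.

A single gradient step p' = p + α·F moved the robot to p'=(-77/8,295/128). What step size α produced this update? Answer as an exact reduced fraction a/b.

α = 1/20

F_att = 3/4·(g−p) = 3/4·(10,8) = (7.5000,6.0000)
o1: d²=82 > ρ²=61 → inactive
o2: d²=90 > ρ²=61 → inactive
o3: d²=257 > ρ²=61 → inactive
o4: d²=16 ≤ ρ²=61; F_rep = 6·(0,4)/16² = (0.0000,0.0938)
F = F_att + ΣF_rep = (7.5000,6.0938)
Δp = p'−p = (0.3750,0.3047); α = Δx/Fx = (3/8) / (15/2) = 1/20
check: Δy/Fy = (39/128) / (195/32) = 1/20 ✓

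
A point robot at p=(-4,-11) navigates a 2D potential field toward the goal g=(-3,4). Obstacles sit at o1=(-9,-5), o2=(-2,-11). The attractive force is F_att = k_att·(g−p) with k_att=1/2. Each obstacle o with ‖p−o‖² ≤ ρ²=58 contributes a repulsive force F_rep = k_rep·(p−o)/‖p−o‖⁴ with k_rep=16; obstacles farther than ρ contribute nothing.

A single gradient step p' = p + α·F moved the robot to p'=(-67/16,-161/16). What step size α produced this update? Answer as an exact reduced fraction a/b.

α = 1/8

F_att = 1/2·(g−p) = 1/2·(1,15) = (0.5000,7.5000)
o1: d²=61 > ρ²=58 → inactive
o2: d²=4 ≤ ρ²=58; F_rep = 16·(-2,0)/4² = (-2.0000,0.0000)
F = F_att + ΣF_rep = (-1.5000,7.5000)
Δp = p'−p = (-0.1875,0.9375); α = Δx/Fx = (-3/16) / (-3/2) = 1/8
check: Δy/Fy = (15/16) / (15/2) = 1/8 ✓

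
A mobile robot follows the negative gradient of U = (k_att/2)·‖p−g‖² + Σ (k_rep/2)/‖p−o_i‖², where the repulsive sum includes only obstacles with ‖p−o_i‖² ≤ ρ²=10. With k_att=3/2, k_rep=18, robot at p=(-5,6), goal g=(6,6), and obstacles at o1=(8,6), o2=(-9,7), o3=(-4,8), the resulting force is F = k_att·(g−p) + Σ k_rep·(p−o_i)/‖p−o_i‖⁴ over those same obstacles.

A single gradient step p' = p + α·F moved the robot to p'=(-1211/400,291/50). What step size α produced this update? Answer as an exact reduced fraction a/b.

F_att = 3/2·(g−p) = 3/2·(11,0) = (16.5000,0.0000)
o1: d²=169 > ρ²=10 → inactive
o2: d²=17 > ρ²=10 → inactive
o3: d²=5 ≤ ρ²=10; F_rep = 18·(-1,-2)/5² = (-0.7200,-1.4400)
F = F_att + ΣF_rep = (15.7800,-1.4400)
Δp = p'−p = (1.9725,-0.1800); α = Δx/Fx = (789/400) / (789/50) = 1/8
check: Δy/Fy = (-9/50) / (-36/25) = 1/8 ✓

α = 1/8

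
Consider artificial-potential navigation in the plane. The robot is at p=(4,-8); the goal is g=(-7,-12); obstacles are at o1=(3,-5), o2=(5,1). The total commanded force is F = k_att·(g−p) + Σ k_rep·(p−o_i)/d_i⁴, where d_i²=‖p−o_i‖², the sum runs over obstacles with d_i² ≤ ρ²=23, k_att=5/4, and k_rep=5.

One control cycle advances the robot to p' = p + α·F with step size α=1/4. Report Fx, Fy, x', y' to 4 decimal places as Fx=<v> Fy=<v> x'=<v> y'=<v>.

Fx=-13.7000 Fy=-5.1500 x'=0.5750 y'=-9.2875

F_att = 5/4·(g−p) = 5/4·(-11,-4) = (-13.7500,-5.0000)
o1: d²=10 ≤ ρ²=23; F_rep = 5·(1,-3)/10² = (0.0500,-0.1500)
o2: d²=82 > ρ²=23 → inactive
F = F_att + ΣF_rep = (-13.7000,-5.1500)
p' = p + 1/4·F = (0.5750,-9.2875)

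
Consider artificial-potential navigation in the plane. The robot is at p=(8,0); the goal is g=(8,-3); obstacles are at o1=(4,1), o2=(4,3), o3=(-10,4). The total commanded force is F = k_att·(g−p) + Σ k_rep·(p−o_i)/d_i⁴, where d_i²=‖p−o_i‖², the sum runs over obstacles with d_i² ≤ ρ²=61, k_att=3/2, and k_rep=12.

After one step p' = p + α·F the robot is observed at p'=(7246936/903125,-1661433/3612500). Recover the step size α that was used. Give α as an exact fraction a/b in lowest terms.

α = 1/10

F_att = 3/2·(g−p) = 3/2·(0,-3) = (0.0000,-4.5000)
o1: d²=17 ≤ ρ²=61; F_rep = 12·(4,-1)/17² = (0.1661,-0.0415)
o2: d²=25 ≤ ρ²=61; F_rep = 12·(4,-3)/25² = (0.0768,-0.0576)
o3: d²=340 > ρ²=61 → inactive
F = F_att + ΣF_rep = (0.2429,-4.5991)
Δp = p'−p = (0.0243,-0.4599); α = Δx/Fx = (21936/903125) / (43872/180625) = 1/10
check: Δy/Fy = (-1661433/3612500) / (-1661433/361250) = 1/10 ✓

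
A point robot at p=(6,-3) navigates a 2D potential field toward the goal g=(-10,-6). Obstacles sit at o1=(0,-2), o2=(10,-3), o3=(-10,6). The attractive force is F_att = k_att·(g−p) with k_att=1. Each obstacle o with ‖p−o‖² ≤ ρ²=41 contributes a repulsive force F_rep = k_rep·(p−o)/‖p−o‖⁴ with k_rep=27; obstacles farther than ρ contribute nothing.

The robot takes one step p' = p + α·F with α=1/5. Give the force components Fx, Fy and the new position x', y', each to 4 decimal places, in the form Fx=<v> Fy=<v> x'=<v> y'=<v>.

F_att = 1·(g−p) = 1·(-16,-3) = (-16.0000,-3.0000)
o1: d²=37 ≤ ρ²=41; F_rep = 27·(6,-1)/37² = (0.1183,-0.0197)
o2: d²=16 ≤ ρ²=41; F_rep = 27·(-4,0)/16² = (-0.4219,0.0000)
o3: d²=337 > ρ²=41 → inactive
F = F_att + ΣF_rep = (-16.3035,-3.0197)
p' = p + 1/5·F = (2.7393,-3.6039)

Fx=-16.3035 Fy=-3.0197 x'=2.7393 y'=-3.6039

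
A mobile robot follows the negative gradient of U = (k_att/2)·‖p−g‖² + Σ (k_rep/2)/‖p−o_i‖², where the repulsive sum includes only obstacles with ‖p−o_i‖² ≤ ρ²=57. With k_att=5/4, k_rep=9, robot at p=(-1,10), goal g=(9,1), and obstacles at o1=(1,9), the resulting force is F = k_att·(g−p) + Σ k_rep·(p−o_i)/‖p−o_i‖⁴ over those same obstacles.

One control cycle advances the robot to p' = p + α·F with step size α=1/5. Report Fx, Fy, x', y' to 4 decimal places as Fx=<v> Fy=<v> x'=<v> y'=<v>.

Fx=11.7800 Fy=-10.8900 x'=1.3560 y'=7.8220

F_att = 5/4·(g−p) = 5/4·(10,-9) = (12.5000,-11.2500)
o1: d²=5 ≤ ρ²=57; F_rep = 9·(-2,1)/5² = (-0.7200,0.3600)
F = F_att + ΣF_rep = (11.7800,-10.8900)
p' = p + 1/5·F = (1.3560,7.8220)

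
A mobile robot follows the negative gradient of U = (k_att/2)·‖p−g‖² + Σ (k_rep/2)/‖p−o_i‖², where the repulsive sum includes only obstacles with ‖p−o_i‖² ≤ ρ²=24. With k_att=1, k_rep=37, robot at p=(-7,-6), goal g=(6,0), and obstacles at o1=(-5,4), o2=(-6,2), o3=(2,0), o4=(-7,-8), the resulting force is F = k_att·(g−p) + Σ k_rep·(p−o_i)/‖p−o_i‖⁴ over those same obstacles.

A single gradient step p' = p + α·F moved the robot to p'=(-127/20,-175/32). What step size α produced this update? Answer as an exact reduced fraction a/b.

α = 1/20

F_att = 1·(g−p) = 1·(13,6) = (13.0000,6.0000)
o1: d²=104 > ρ²=24 → inactive
o2: d²=65 > ρ²=24 → inactive
o3: d²=117 > ρ²=24 → inactive
o4: d²=4 ≤ ρ²=24; F_rep = 37·(0,2)/4² = (0.0000,4.6250)
F = F_att + ΣF_rep = (13.0000,10.6250)
Δp = p'−p = (0.6500,0.5312); α = Δx/Fx = (13/20) / (13) = 1/20
check: Δy/Fy = (17/32) / (85/8) = 1/20 ✓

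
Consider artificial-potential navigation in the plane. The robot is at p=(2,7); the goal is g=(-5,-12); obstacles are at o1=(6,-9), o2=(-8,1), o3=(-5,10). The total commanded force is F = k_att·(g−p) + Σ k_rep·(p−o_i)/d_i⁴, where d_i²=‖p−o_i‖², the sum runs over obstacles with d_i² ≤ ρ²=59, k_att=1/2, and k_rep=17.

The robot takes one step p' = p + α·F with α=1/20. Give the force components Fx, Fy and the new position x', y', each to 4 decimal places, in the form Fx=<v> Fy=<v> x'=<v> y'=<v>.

Fx=-3.4646 Fy=-9.5152 x'=1.8268 y'=6.5242

F_att = 1/2·(g−p) = 1/2·(-7,-19) = (-3.5000,-9.5000)
o1: d²=272 > ρ²=59 → inactive
o2: d²=136 > ρ²=59 → inactive
o3: d²=58 ≤ ρ²=59; F_rep = 17·(7,-3)/58² = (0.0354,-0.0152)
F = F_att + ΣF_rep = (-3.4646,-9.5152)
p' = p + 1/20·F = (1.8268,6.5242)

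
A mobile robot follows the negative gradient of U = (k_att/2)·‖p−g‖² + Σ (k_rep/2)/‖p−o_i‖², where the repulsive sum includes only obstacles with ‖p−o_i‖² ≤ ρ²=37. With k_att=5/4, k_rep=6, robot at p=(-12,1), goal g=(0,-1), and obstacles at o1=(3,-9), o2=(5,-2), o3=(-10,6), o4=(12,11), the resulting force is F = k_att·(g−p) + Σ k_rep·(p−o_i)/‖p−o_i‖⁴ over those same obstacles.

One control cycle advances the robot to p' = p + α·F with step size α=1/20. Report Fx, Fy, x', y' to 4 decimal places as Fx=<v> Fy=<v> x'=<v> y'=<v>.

F_att = 5/4·(g−p) = 5/4·(12,-2) = (15.0000,-2.5000)
o1: d²=325 > ρ²=37 → inactive
o2: d²=298 > ρ²=37 → inactive
o3: d²=29 ≤ ρ²=37; F_rep = 6·(-2,-5)/29² = (-0.0143,-0.0357)
o4: d²=676 > ρ²=37 → inactive
F = F_att + ΣF_rep = (14.9857,-2.5357)
p' = p + 1/20·F = (-11.2507,0.8732)

Fx=14.9857 Fy=-2.5357 x'=-11.2507 y'=0.8732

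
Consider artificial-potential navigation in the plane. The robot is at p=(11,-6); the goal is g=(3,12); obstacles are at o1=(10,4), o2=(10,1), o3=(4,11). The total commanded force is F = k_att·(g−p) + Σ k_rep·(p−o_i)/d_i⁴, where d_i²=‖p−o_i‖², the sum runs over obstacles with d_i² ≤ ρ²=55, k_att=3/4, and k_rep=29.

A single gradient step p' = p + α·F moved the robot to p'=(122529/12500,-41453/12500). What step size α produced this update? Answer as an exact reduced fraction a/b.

F_att = 3/4·(g−p) = 3/4·(-8,18) = (-6.0000,13.5000)
o1: d²=101 > ρ²=55 → inactive
o2: d²=50 ≤ ρ²=55; F_rep = 29·(1,-7)/50² = (0.0116,-0.0812)
o3: d²=338 > ρ²=55 → inactive
F = F_att + ΣF_rep = (-5.9884,13.4188)
Δp = p'−p = (-1.1977,2.6838); α = Δx/Fx = (-14971/12500) / (-14971/2500) = 1/5
check: Δy/Fy = (33547/12500) / (33547/2500) = 1/5 ✓

α = 1/5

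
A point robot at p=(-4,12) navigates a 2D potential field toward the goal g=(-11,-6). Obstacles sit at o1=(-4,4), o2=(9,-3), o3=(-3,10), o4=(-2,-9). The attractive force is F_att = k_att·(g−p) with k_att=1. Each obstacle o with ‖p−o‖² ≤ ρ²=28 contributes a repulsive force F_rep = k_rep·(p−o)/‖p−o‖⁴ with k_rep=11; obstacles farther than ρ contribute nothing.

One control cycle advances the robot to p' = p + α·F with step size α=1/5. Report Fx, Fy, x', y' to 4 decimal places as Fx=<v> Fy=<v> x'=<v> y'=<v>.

Fx=-7.4400 Fy=-17.1200 x'=-5.4880 y'=8.5760

F_att = 1·(g−p) = 1·(-7,-18) = (-7.0000,-18.0000)
o1: d²=64 > ρ²=28 → inactive
o2: d²=394 > ρ²=28 → inactive
o3: d²=5 ≤ ρ²=28; F_rep = 11·(-1,2)/5² = (-0.4400,0.8800)
o4: d²=445 > ρ²=28 → inactive
F = F_att + ΣF_rep = (-7.4400,-17.1200)
p' = p + 1/5·F = (-5.4880,8.5760)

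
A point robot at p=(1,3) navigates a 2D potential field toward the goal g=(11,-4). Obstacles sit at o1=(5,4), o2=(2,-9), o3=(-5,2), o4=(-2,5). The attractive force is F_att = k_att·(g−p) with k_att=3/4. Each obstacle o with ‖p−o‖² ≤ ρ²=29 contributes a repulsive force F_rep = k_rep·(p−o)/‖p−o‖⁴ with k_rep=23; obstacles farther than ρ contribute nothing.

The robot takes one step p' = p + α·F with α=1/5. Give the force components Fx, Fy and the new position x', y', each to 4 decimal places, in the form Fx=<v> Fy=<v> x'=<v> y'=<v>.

Fx=7.5899 Fy=-5.6018 x'=2.5180 y'=1.8796

F_att = 3/4·(g−p) = 3/4·(10,-7) = (7.5000,-5.2500)
o1: d²=17 ≤ ρ²=29; F_rep = 23·(-4,-1)/17² = (-0.3183,-0.0796)
o2: d²=145 > ρ²=29 → inactive
o3: d²=37 > ρ²=29 → inactive
o4: d²=13 ≤ ρ²=29; F_rep = 23·(3,-2)/13² = (0.4083,-0.2722)
F = F_att + ΣF_rep = (7.5899,-5.6018)
p' = p + 1/5·F = (2.5180,1.8796)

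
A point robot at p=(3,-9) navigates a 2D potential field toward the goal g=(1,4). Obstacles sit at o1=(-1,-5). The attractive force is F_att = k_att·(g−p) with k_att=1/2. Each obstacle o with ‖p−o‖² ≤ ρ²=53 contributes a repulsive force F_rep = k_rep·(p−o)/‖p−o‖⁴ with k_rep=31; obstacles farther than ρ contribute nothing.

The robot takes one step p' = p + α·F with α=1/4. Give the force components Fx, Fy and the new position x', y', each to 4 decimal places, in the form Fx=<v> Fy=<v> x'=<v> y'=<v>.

F_att = 1/2·(g−p) = 1/2·(-2,13) = (-1.0000,6.5000)
o1: d²=32 ≤ ρ²=53; F_rep = 31·(4,-4)/32² = (0.1211,-0.1211)
F = F_att + ΣF_rep = (-0.8789,6.3789)
p' = p + 1/4·F = (2.7803,-7.4053)

Fx=-0.8789 Fy=6.3789 x'=2.7803 y'=-7.4053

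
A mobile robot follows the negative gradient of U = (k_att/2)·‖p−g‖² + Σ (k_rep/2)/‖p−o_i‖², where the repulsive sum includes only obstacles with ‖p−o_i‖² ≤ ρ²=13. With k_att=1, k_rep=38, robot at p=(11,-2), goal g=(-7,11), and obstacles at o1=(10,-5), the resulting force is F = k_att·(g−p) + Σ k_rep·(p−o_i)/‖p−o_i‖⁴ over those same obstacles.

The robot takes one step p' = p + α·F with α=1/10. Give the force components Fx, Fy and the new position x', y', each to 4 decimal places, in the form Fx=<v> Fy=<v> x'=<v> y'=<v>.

F_att = 1·(g−p) = 1·(-18,13) = (-18.0000,13.0000)
o1: d²=10 ≤ ρ²=13; F_rep = 38·(1,3)/10² = (0.3800,1.1400)
F = F_att + ΣF_rep = (-17.6200,14.1400)
p' = p + 1/10·F = (9.2380,-0.5860)

Fx=-17.6200 Fy=14.1400 x'=9.2380 y'=-0.5860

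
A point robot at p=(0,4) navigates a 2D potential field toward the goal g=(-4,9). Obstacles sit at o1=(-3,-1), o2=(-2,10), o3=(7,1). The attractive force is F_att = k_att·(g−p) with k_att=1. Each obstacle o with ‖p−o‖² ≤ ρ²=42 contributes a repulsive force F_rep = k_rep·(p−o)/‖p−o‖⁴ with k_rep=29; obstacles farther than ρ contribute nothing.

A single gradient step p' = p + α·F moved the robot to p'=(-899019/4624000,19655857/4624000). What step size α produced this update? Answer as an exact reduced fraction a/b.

F_att = 1·(g−p) = 1·(-4,5) = (-4.0000,5.0000)
o1: d²=34 ≤ ρ²=42; F_rep = 29·(3,5)/34² = (0.0753,0.1254)
o2: d²=40 ≤ ρ²=42; F_rep = 29·(2,-6)/40² = (0.0362,-0.1087)
o3: d²=58 > ρ²=42 → inactive
F = F_att + ΣF_rep = (-3.8885,5.0167)
Δp = p'−p = (-0.1944,0.2508); α = Δx/Fx = (-899019/4624000) / (-899019/231200) = 1/20
check: Δy/Fy = (1159857/4624000) / (1159857/231200) = 1/20 ✓

α = 1/20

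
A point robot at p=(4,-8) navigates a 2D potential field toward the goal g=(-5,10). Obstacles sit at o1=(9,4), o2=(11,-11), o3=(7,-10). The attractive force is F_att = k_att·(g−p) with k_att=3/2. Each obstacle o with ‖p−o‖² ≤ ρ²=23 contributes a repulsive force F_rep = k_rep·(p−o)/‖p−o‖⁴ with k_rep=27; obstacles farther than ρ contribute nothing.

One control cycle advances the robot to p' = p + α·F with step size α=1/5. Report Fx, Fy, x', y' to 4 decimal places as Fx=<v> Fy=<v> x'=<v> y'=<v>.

Fx=-13.9793 Fy=27.3195 x'=1.2041 y'=-2.5361

F_att = 3/2·(g−p) = 3/2·(-9,18) = (-13.5000,27.0000)
o1: d²=169 > ρ²=23 → inactive
o2: d²=58 > ρ²=23 → inactive
o3: d²=13 ≤ ρ²=23; F_rep = 27·(-3,2)/13² = (-0.4793,0.3195)
F = F_att + ΣF_rep = (-13.9793,27.3195)
p' = p + 1/5·F = (1.2041,-2.5361)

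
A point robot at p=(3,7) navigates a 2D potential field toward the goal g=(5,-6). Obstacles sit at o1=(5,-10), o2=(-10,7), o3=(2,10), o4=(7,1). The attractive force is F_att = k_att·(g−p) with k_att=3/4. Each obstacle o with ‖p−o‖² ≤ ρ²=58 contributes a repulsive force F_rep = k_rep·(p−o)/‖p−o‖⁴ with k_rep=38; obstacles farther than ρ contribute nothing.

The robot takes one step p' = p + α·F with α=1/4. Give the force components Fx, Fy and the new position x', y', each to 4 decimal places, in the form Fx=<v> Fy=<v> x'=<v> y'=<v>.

Fx=1.8238 Fy=-10.8057 x'=3.4559 y'=4.2986

F_att = 3/4·(g−p) = 3/4·(2,-13) = (1.5000,-9.7500)
o1: d²=293 > ρ²=58 → inactive
o2: d²=169 > ρ²=58 → inactive
o3: d²=10 ≤ ρ²=58; F_rep = 38·(1,-3)/10² = (0.3800,-1.1400)
o4: d²=52 ≤ ρ²=58; F_rep = 38·(-4,6)/52² = (-0.0562,0.0843)
F = F_att + ΣF_rep = (1.8238,-10.8057)
p' = p + 1/4·F = (3.4559,4.2986)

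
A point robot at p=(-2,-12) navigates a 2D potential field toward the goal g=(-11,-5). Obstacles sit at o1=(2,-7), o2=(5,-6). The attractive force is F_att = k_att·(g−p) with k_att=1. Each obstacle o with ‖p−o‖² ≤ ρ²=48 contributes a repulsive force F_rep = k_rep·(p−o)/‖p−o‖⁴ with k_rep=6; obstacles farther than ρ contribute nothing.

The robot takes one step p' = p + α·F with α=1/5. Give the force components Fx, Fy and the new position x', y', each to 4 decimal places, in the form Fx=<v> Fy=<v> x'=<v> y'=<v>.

F_att = 1·(g−p) = 1·(-9,7) = (-9.0000,7.0000)
o1: d²=41 ≤ ρ²=48; F_rep = 6·(-4,-5)/41² = (-0.0143,-0.0178)
o2: d²=85 > ρ²=48 → inactive
F = F_att + ΣF_rep = (-9.0143,6.9822)
p' = p + 1/5·F = (-3.8029,-10.6036)

Fx=-9.0143 Fy=6.9822 x'=-3.8029 y'=-10.6036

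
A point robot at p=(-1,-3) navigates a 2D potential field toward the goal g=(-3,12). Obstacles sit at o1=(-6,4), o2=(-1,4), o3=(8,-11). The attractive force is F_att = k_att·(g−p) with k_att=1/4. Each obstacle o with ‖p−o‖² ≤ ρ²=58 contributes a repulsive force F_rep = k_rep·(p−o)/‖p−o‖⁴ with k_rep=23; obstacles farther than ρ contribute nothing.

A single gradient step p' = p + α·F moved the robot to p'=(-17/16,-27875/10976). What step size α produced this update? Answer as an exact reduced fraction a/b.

α = 1/8

F_att = 1/4·(g−p) = 1/4·(-2,15) = (-0.5000,3.7500)
o1: d²=74 > ρ²=58 → inactive
o2: d²=49 ≤ ρ²=58; F_rep = 23·(0,-7)/49² = (0.0000,-0.0671)
o3: d²=145 > ρ²=58 → inactive
F = F_att + ΣF_rep = (-0.5000,3.6829)
Δp = p'−p = (-0.0625,0.4604); α = Δx/Fx = (-1/16) / (-1/2) = 1/8
check: Δy/Fy = (5053/10976) / (5053/1372) = 1/8 ✓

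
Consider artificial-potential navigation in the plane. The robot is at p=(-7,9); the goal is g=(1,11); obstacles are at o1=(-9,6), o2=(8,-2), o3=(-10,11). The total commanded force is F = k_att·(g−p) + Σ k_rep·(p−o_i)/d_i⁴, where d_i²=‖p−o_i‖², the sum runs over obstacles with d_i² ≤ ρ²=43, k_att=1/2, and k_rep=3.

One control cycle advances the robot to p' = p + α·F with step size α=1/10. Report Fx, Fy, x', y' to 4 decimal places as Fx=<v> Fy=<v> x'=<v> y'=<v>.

Fx=4.0888 Fy=1.0178 x'=-6.5911 y'=9.1018

F_att = 1/2·(g−p) = 1/2·(8,2) = (4.0000,1.0000)
o1: d²=13 ≤ ρ²=43; F_rep = 3·(2,3)/13² = (0.0355,0.0533)
o2: d²=346 > ρ²=43 → inactive
o3: d²=13 ≤ ρ²=43; F_rep = 3·(3,-2)/13² = (0.0533,-0.0355)
F = F_att + ΣF_rep = (4.0888,1.0178)
p' = p + 1/10·F = (-6.5911,9.1018)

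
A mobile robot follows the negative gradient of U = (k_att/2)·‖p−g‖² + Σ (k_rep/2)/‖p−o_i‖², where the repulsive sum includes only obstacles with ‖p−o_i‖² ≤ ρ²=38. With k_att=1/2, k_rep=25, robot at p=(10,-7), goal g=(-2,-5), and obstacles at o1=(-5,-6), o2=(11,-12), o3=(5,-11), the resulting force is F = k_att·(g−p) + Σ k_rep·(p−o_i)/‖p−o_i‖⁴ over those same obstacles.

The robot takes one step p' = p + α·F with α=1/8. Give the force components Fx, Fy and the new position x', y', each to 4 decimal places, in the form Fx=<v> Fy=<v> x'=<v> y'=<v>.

F_att = 1/2·(g−p) = 1/2·(-12,2) = (-6.0000,1.0000)
o1: d²=226 > ρ²=38 → inactive
o2: d²=26 ≤ ρ²=38; F_rep = 25·(-1,5)/26² = (-0.0370,0.1849)
o3: d²=41 > ρ²=38 → inactive
F = F_att + ΣF_rep = (-6.0370,1.1849)
p' = p + 1/8·F = (9.2454,-6.8519)

Fx=-6.0370 Fy=1.1849 x'=9.2454 y'=-6.8519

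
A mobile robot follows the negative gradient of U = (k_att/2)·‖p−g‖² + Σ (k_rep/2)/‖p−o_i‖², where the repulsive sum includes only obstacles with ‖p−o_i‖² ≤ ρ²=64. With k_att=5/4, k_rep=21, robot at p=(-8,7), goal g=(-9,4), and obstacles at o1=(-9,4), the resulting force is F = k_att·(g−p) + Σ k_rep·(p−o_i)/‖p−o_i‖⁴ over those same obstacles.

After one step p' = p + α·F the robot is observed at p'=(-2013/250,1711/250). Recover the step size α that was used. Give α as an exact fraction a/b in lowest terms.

F_att = 5/4·(g−p) = 5/4·(-1,-3) = (-1.2500,-3.7500)
o1: d²=10 ≤ ρ²=64; F_rep = 21·(1,3)/10² = (0.2100,0.6300)
F = F_att + ΣF_rep = (-1.0400,-3.1200)
Δp = p'−p = (-0.0520,-0.1560); α = Δx/Fx = (-13/250) / (-26/25) = 1/20
check: Δy/Fy = (-39/250) / (-78/25) = 1/20 ✓

α = 1/20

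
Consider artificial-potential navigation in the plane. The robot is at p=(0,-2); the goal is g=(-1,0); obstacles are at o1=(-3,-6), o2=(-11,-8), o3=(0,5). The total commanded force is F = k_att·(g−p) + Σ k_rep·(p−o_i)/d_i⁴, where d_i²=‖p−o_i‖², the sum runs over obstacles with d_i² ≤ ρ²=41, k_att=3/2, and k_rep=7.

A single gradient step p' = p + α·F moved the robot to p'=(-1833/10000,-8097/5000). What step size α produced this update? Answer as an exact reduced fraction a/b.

α = 1/8

F_att = 3/2·(g−p) = 3/2·(-1,2) = (-1.5000,3.0000)
o1: d²=25 ≤ ρ²=41; F_rep = 7·(3,4)/25² = (0.0336,0.0448)
o2: d²=157 > ρ²=41 → inactive
o3: d²=49 > ρ²=41 → inactive
F = F_att + ΣF_rep = (-1.4664,3.0448)
Δp = p'−p = (-0.1833,0.3806); α = Δx/Fx = (-1833/10000) / (-1833/1250) = 1/8
check: Δy/Fy = (1903/5000) / (1903/625) = 1/8 ✓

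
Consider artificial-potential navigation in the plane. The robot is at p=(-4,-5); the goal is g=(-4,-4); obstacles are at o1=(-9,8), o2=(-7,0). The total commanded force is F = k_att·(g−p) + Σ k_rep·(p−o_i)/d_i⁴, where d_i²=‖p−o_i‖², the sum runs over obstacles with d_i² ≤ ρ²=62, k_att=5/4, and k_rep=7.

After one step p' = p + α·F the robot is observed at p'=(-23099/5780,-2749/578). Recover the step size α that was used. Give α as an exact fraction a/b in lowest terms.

F_att = 5/4·(g−p) = 5/4·(0,1) = (0.0000,1.2500)
o1: d²=194 > ρ²=62 → inactive
o2: d²=34 ≤ ρ²=62; F_rep = 7·(3,-5)/34² = (0.0182,-0.0303)
F = F_att + ΣF_rep = (0.0182,1.2197)
Δp = p'−p = (0.0036,0.2439); α = Δx/Fx = (21/5780) / (21/1156) = 1/5
check: Δy/Fy = (141/578) / (705/578) = 1/5 ✓

α = 1/5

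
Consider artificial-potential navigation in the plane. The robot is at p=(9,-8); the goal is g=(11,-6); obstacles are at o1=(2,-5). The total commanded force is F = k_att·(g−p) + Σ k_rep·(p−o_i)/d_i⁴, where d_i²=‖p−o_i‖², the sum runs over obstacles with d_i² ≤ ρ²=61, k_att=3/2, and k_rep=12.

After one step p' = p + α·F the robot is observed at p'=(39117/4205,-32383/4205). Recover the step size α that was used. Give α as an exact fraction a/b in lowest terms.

α = 1/10

F_att = 3/2·(g−p) = 3/2·(2,2) = (3.0000,3.0000)
o1: d²=58 ≤ ρ²=61; F_rep = 12·(7,-3)/58² = (0.0250,-0.0107)
F = F_att + ΣF_rep = (3.0250,2.9893)
Δp = p'−p = (0.3025,0.2989); α = Δx/Fx = (1272/4205) / (2544/841) = 1/10
check: Δy/Fy = (1257/4205) / (2514/841) = 1/10 ✓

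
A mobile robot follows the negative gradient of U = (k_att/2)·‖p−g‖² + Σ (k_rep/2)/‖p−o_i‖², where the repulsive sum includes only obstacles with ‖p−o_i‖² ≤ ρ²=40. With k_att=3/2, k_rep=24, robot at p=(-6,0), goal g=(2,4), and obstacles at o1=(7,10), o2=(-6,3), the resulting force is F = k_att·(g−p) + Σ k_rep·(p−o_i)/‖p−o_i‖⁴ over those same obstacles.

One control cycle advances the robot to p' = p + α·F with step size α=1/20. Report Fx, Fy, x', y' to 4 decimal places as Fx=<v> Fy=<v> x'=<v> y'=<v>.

F_att = 3/2·(g−p) = 3/2·(8,4) = (12.0000,6.0000)
o1: d²=269 > ρ²=40 → inactive
o2: d²=9 ≤ ρ²=40; F_rep = 24·(0,-3)/9² = (0.0000,-0.8889)
F = F_att + ΣF_rep = (12.0000,5.1111)
p' = p + 1/20·F = (-5.4000,0.2556)

Fx=12.0000 Fy=5.1111 x'=-5.4000 y'=0.2556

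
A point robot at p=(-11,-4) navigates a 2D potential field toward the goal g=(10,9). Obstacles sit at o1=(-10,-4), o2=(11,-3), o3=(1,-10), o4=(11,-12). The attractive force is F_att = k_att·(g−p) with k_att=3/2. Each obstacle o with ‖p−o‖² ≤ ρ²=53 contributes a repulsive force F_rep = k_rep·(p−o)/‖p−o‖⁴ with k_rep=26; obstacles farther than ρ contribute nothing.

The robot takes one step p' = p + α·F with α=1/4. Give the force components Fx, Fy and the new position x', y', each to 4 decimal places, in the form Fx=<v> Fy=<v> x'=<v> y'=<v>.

Fx=5.5000 Fy=19.5000 x'=-9.6250 y'=0.8750

F_att = 3/2·(g−p) = 3/2·(21,13) = (31.5000,19.5000)
o1: d²=1 ≤ ρ²=53; F_rep = 26·(-1,0)/1² = (-26.0000,0.0000)
o2: d²=485 > ρ²=53 → inactive
o3: d²=180 > ρ²=53 → inactive
o4: d²=548 > ρ²=53 → inactive
F = F_att + ΣF_rep = (5.5000,19.5000)
p' = p + 1/4·F = (-9.6250,0.8750)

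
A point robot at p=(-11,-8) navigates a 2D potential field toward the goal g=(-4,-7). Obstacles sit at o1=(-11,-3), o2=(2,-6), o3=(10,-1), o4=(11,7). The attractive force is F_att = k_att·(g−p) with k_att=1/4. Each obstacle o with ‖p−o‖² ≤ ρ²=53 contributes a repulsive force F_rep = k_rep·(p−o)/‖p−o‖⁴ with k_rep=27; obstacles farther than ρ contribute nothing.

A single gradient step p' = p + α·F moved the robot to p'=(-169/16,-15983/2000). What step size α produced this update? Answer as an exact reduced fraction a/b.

F_att = 1/4·(g−p) = 1/4·(7,1) = (1.7500,0.2500)
o1: d²=25 ≤ ρ²=53; F_rep = 27·(0,-5)/25² = (0.0000,-0.2160)
o2: d²=173 > ρ²=53 → inactive
o3: d²=490 > ρ²=53 → inactive
o4: d²=709 > ρ²=53 → inactive
F = F_att + ΣF_rep = (1.7500,0.0340)
Δp = p'−p = (0.4375,0.0085); α = Δx/Fx = (7/16) / (7/4) = 1/4
check: Δy/Fy = (17/2000) / (17/500) = 1/4 ✓

α = 1/4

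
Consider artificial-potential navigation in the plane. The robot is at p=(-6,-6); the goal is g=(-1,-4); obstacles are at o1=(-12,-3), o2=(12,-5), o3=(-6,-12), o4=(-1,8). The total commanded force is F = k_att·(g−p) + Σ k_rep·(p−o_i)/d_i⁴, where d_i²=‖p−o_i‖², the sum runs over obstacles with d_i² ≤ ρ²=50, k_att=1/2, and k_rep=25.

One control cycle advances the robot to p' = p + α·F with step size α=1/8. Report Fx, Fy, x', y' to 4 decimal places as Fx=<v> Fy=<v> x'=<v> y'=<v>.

Fx=2.5741 Fy=1.0787 x'=-5.6782 y'=-5.8652

F_att = 1/2·(g−p) = 1/2·(5,2) = (2.5000,1.0000)
o1: d²=45 ≤ ρ²=50; F_rep = 25·(6,-3)/45² = (0.0741,-0.0370)
o2: d²=325 > ρ²=50 → inactive
o3: d²=36 ≤ ρ²=50; F_rep = 25·(0,6)/36² = (0.0000,0.1157)
o4: d²=221 > ρ²=50 → inactive
F = F_att + ΣF_rep = (2.5741,1.0787)
p' = p + 1/8·F = (-5.6782,-5.8652)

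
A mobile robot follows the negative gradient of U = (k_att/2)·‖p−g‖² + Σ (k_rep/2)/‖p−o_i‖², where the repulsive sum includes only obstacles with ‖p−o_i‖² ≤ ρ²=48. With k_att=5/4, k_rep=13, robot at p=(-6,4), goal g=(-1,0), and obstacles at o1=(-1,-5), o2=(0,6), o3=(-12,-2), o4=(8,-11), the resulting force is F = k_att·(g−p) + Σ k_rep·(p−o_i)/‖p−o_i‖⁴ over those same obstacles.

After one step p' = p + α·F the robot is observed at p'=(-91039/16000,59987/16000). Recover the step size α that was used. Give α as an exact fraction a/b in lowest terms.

F_att = 5/4·(g−p) = 5/4·(5,-4) = (6.2500,-5.0000)
o1: d²=106 > ρ²=48 → inactive
o2: d²=40 ≤ ρ²=48; F_rep = 13·(-6,-2)/40² = (-0.0488,-0.0163)
o3: d²=72 > ρ²=48 → inactive
o4: d²=421 > ρ²=48 → inactive
F = F_att + ΣF_rep = (6.2012,-5.0163)
Δp = p'−p = (0.3101,-0.2508); α = Δx/Fx = (4961/16000) / (4961/800) = 1/20
check: Δy/Fy = (-4013/16000) / (-4013/800) = 1/20 ✓

α = 1/20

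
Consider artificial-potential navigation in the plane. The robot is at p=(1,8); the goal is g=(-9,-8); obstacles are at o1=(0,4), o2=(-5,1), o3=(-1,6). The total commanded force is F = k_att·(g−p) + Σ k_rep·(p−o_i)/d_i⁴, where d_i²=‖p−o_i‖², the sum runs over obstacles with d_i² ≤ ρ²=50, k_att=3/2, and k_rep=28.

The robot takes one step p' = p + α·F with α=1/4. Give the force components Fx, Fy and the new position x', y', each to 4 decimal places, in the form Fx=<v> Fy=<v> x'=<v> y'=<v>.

F_att = 3/2·(g−p) = 3/2·(-10,-16) = (-15.0000,-24.0000)
o1: d²=17 ≤ ρ²=50; F_rep = 28·(1,4)/17² = (0.0969,0.3875)
o2: d²=85 > ρ²=50 → inactive
o3: d²=8 ≤ ρ²=50; F_rep = 28·(2,2)/8² = (0.8750,0.8750)
F = F_att + ΣF_rep = (-14.0281,-22.7375)
p' = p + 1/4·F = (-2.5070,2.3156)

Fx=-14.0281 Fy=-22.7375 x'=-2.5070 y'=2.3156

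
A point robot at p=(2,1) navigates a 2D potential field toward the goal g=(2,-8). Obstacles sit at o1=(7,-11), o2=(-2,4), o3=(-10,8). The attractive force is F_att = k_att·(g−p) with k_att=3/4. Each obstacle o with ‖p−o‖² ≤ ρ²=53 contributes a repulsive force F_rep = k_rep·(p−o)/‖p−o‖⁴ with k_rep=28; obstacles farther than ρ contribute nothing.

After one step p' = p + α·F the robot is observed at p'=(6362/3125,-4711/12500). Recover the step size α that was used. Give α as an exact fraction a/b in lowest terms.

α = 1/5

F_att = 3/4·(g−p) = 3/4·(0,-9) = (0.0000,-6.7500)
o1: d²=169 > ρ²=53 → inactive
o2: d²=25 ≤ ρ²=53; F_rep = 28·(4,-3)/25² = (0.1792,-0.1344)
o3: d²=193 > ρ²=53 → inactive
F = F_att + ΣF_rep = (0.1792,-6.8844)
Δp = p'−p = (0.0358,-1.3769); α = Δx/Fx = (112/3125) / (112/625) = 1/5
check: Δy/Fy = (-17211/12500) / (-17211/2500) = 1/5 ✓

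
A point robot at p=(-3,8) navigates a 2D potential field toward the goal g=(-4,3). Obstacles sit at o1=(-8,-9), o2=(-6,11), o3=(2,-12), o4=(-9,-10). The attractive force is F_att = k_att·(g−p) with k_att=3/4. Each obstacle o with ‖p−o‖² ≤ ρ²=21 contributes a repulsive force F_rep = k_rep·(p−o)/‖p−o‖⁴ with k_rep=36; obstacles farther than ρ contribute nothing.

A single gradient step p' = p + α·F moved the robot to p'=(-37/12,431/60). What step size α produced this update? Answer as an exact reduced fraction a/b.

α = 1/5

F_att = 3/4·(g−p) = 3/4·(-1,-5) = (-0.7500,-3.7500)
o1: d²=314 > ρ²=21 → inactive
o2: d²=18 ≤ ρ²=21; F_rep = 36·(3,-3)/18² = (0.3333,-0.3333)
o3: d²=425 > ρ²=21 → inactive
o4: d²=360 > ρ²=21 → inactive
F = F_att + ΣF_rep = (-0.4167,-4.0833)
Δp = p'−p = (-0.0833,-0.8167); α = Δx/Fx = (-1/12) / (-5/12) = 1/5
check: Δy/Fy = (-49/60) / (-49/12) = 1/5 ✓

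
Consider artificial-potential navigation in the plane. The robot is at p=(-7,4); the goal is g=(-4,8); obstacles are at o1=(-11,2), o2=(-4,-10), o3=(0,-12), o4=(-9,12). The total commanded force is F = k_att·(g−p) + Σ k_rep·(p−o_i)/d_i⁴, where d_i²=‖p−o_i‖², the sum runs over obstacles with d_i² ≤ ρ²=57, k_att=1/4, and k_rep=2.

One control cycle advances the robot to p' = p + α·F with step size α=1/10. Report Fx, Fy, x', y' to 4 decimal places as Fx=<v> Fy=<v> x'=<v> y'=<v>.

Fx=0.7700 Fy=1.0100 x'=-6.9230 y'=4.1010

F_att = 1/4·(g−p) = 1/4·(3,4) = (0.7500,1.0000)
o1: d²=20 ≤ ρ²=57; F_rep = 2·(4,2)/20² = (0.0200,0.0100)
o2: d²=205 > ρ²=57 → inactive
o3: d²=305 > ρ²=57 → inactive
o4: d²=68 > ρ²=57 → inactive
F = F_att + ΣF_rep = (0.7700,1.0100)
p' = p + 1/10·F = (-6.9230,4.1010)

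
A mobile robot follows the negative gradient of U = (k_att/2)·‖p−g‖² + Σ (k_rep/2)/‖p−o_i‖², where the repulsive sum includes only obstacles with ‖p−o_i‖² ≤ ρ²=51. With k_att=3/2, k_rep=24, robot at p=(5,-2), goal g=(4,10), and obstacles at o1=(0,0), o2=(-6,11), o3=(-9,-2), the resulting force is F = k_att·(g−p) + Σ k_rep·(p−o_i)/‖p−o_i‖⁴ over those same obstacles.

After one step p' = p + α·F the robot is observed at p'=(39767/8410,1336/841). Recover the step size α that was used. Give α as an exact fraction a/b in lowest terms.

α = 1/5

F_att = 3/2·(g−p) = 3/2·(-1,12) = (-1.5000,18.0000)
o1: d²=29 ≤ ρ²=51; F_rep = 24·(5,-2)/29² = (0.1427,-0.0571)
o2: d²=290 > ρ²=51 → inactive
o3: d²=196 > ρ²=51 → inactive
F = F_att + ΣF_rep = (-1.3573,17.9429)
Δp = p'−p = (-0.2715,3.5886); α = Δx/Fx = (-2283/8410) / (-2283/1682) = 1/5
check: Δy/Fy = (3018/841) / (15090/841) = 1/5 ✓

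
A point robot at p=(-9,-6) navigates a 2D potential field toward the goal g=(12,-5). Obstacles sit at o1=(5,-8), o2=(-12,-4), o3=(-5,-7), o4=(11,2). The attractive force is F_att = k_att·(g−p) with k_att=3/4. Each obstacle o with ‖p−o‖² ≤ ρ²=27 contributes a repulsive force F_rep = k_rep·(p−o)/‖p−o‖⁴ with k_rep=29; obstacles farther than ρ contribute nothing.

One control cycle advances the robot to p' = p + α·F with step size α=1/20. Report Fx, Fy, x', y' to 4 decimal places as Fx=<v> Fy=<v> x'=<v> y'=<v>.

F_att = 3/4·(g−p) = 3/4·(21,1) = (15.7500,0.7500)
o1: d²=200 > ρ²=27 → inactive
o2: d²=13 ≤ ρ²=27; F_rep = 29·(3,-2)/13² = (0.5148,-0.3432)
o3: d²=17 ≤ ρ²=27; F_rep = 29·(-4,1)/17² = (-0.4014,0.1003)
o4: d²=464 > ρ²=27 → inactive
F = F_att + ΣF_rep = (15.8634,0.5072)
p' = p + 1/20·F = (-8.2068,-5.9746)

Fx=15.8634 Fy=0.5072 x'=-8.2068 y'=-5.9746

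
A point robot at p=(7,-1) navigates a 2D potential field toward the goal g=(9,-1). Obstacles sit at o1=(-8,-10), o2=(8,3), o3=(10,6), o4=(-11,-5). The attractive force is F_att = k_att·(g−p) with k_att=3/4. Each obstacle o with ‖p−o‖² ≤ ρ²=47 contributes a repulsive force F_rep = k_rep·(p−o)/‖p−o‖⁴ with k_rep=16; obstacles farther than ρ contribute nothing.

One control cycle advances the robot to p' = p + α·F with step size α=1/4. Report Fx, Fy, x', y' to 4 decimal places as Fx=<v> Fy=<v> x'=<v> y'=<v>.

F_att = 3/4·(g−p) = 3/4·(2,0) = (1.5000,0.0000)
o1: d²=306 > ρ²=47 → inactive
o2: d²=17 ≤ ρ²=47; F_rep = 16·(-1,-4)/17² = (-0.0554,-0.2215)
o3: d²=58 > ρ²=47 → inactive
o4: d²=340 > ρ²=47 → inactive
F = F_att + ΣF_rep = (1.4446,-0.2215)
p' = p + 1/4·F = (7.3612,-1.0554)

Fx=1.4446 Fy=-0.2215 x'=7.3612 y'=-1.0554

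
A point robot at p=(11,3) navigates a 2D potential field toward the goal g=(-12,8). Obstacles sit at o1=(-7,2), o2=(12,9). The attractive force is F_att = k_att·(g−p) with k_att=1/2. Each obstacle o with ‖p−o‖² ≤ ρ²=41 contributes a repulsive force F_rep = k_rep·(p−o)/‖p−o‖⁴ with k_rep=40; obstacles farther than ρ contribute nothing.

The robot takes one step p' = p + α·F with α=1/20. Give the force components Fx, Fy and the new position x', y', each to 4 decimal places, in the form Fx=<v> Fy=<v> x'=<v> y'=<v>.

F_att = 1/2·(g−p) = 1/2·(-23,5) = (-11.5000,2.5000)
o1: d²=325 > ρ²=41 → inactive
o2: d²=37 ≤ ρ²=41; F_rep = 40·(-1,-6)/37² = (-0.0292,-0.1753)
F = F_att + ΣF_rep = (-11.5292,2.3247)
p' = p + 1/20·F = (10.4235,3.1162)

Fx=-11.5292 Fy=2.3247 x'=10.4235 y'=3.1162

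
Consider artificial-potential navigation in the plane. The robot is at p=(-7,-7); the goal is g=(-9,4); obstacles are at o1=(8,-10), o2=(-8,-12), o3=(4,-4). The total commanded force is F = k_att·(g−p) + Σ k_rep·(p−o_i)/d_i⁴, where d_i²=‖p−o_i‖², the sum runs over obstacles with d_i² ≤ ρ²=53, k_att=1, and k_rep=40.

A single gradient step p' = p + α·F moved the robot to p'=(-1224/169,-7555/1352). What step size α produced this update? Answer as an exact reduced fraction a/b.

F_att = 1·(g−p) = 1·(-2,11) = (-2.0000,11.0000)
o1: d²=234 > ρ²=53 → inactive
o2: d²=26 ≤ ρ²=53; F_rep = 40·(1,5)/26² = (0.0592,0.2959)
o3: d²=130 > ρ²=53 → inactive
F = F_att + ΣF_rep = (-1.9408,11.2959)
Δp = p'−p = (-0.2426,1.4120); α = Δx/Fx = (-41/169) / (-328/169) = 1/8
check: Δy/Fy = (1909/1352) / (1909/169) = 1/8 ✓

α = 1/8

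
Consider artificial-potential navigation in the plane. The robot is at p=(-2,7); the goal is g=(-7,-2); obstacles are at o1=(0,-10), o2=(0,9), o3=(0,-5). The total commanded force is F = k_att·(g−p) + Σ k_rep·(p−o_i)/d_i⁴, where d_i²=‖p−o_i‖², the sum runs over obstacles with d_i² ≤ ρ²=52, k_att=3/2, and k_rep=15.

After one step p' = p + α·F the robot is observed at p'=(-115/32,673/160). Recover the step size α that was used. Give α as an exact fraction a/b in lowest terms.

F_att = 3/2·(g−p) = 3/2·(-5,-9) = (-7.5000,-13.5000)
o1: d²=293 > ρ²=52 → inactive
o2: d²=8 ≤ ρ²=52; F_rep = 15·(-2,-2)/8² = (-0.4688,-0.4688)
o3: d²=148 > ρ²=52 → inactive
F = F_att + ΣF_rep = (-7.9688,-13.9688)
Δp = p'−p = (-1.5938,-2.7938); α = Δx/Fx = (-51/32) / (-255/32) = 1/5
check: Δy/Fy = (-447/160) / (-447/32) = 1/5 ✓

α = 1/5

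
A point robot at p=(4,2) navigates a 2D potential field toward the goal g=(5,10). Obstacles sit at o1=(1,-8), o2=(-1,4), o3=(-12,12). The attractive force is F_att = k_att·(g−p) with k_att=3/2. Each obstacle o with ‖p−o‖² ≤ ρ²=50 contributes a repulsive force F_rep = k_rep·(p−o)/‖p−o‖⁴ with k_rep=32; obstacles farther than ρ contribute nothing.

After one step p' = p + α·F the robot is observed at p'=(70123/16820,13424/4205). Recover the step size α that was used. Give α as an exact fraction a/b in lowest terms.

α = 1/10

F_att = 3/2·(g−p) = 3/2·(1,8) = (1.5000,12.0000)
o1: d²=109 > ρ²=50 → inactive
o2: d²=29 ≤ ρ²=50; F_rep = 32·(5,-2)/29² = (0.1902,-0.0761)
o3: d²=356 > ρ²=50 → inactive
F = F_att + ΣF_rep = (1.6902,11.9239)
Δp = p'−p = (0.1690,1.1924); α = Δx/Fx = (2843/16820) / (2843/1682) = 1/10
check: Δy/Fy = (5014/4205) / (10028/841) = 1/10 ✓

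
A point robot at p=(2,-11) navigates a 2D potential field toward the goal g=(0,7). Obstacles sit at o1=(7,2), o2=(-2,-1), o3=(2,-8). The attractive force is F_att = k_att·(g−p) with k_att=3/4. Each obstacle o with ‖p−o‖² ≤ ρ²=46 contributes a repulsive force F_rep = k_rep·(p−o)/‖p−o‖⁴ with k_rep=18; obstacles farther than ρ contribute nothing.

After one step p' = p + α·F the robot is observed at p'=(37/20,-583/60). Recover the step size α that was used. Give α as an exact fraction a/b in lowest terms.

F_att = 3/4·(g−p) = 3/4·(-2,18) = (-1.5000,13.5000)
o1: d²=194 > ρ²=46 → inactive
o2: d²=116 > ρ²=46 → inactive
o3: d²=9 ≤ ρ²=46; F_rep = 18·(0,-3)/9² = (0.0000,-0.6667)
F = F_att + ΣF_rep = (-1.5000,12.8333)
Δp = p'−p = (-0.1500,1.2833); α = Δx/Fx = (-3/20) / (-3/2) = 1/10
check: Δy/Fy = (77/60) / (77/6) = 1/10 ✓

α = 1/10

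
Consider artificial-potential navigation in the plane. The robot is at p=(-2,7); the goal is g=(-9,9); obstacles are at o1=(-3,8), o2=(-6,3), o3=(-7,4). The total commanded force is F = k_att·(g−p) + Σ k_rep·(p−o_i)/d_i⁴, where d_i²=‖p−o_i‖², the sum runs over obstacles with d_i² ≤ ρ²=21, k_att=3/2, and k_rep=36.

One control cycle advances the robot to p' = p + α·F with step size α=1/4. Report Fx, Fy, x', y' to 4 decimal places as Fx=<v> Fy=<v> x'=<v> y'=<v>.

F_att = 3/2·(g−p) = 3/2·(-7,2) = (-10.5000,3.0000)
o1: d²=2 ≤ ρ²=21; F_rep = 36·(1,-1)/2² = (9.0000,-9.0000)
o2: d²=32 > ρ²=21 → inactive
o3: d²=34 > ρ²=21 → inactive
F = F_att + ΣF_rep = (-1.5000,-6.0000)
p' = p + 1/4·F = (-2.3750,5.5000)

Fx=-1.5000 Fy=-6.0000 x'=-2.3750 y'=5.5000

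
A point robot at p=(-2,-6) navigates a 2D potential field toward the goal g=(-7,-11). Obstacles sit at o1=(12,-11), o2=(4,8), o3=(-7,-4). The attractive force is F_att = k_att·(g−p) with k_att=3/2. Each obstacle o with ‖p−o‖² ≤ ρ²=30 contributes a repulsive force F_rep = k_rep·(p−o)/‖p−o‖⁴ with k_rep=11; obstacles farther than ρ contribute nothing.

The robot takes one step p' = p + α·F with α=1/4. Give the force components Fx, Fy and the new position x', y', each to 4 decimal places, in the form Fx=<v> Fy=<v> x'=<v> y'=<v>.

Fx=-7.4346 Fy=-7.5262 x'=-3.8587 y'=-7.8815

F_att = 3/2·(g−p) = 3/2·(-5,-5) = (-7.5000,-7.5000)
o1: d²=221 > ρ²=30 → inactive
o2: d²=232 > ρ²=30 → inactive
o3: d²=29 ≤ ρ²=30; F_rep = 11·(5,-2)/29² = (0.0654,-0.0262)
F = F_att + ΣF_rep = (-7.4346,-7.5262)
p' = p + 1/4·F = (-3.8587,-7.8815)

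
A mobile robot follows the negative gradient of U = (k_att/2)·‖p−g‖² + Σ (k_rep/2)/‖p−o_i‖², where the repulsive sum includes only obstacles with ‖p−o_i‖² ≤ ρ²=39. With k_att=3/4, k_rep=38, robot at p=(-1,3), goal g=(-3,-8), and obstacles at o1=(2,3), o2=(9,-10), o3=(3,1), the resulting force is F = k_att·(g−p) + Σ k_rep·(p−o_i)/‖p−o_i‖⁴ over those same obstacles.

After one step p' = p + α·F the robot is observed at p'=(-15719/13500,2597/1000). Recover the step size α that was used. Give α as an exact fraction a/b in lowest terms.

α = 1/20

F_att = 3/4·(g−p) = 3/4·(-2,-11) = (-1.5000,-8.2500)
o1: d²=9 ≤ ρ²=39; F_rep = 38·(-3,0)/9² = (-1.4074,0.0000)
o2: d²=269 > ρ²=39 → inactive
o3: d²=20 ≤ ρ²=39; F_rep = 38·(-4,2)/20² = (-0.3800,0.1900)
F = F_att + ΣF_rep = (-3.2874,-8.0600)
Δp = p'−p = (-0.1644,-0.4030); α = Δx/Fx = (-2219/13500) / (-2219/675) = 1/20
check: Δy/Fy = (-403/1000) / (-403/50) = 1/20 ✓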